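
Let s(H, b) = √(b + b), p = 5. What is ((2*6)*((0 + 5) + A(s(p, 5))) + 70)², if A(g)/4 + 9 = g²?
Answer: 31684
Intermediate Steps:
s(H, b) = √2*√b (s(H, b) = √(2*b) = √2*√b)
A(g) = -36 + 4*g²
((2*6)*((0 + 5) + A(s(p, 5))) + 70)² = ((2*6)*((0 + 5) + (-36 + 4*(√2*√5)²)) + 70)² = (12*(5 + (-36 + 4*(√10)²)) + 70)² = (12*(5 + (-36 + 4*10)) + 70)² = (12*(5 + (-36 + 40)) + 70)² = (12*(5 + 4) + 70)² = (12*9 + 70)² = (108 + 70)² = 178² = 31684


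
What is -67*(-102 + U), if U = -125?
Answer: 15209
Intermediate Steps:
-67*(-102 + U) = -67*(-102 - 125) = -67*(-227) = 15209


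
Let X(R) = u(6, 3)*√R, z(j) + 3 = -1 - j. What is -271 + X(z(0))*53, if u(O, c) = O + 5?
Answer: -271 + 1166*I ≈ -271.0 + 1166.0*I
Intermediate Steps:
u(O, c) = 5 + O
z(j) = -4 - j (z(j) = -3 + (-1 - j) = -4 - j)
X(R) = 11*√R (X(R) = (5 + 6)*√R = 11*√R)
-271 + X(z(0))*53 = -271 + (11*√(-4 - 1*0))*53 = -271 + (11*√(-4 + 0))*53 = -271 + (11*√(-4))*53 = -271 + (11*(2*I))*53 = -271 + (22*I)*53 = -271 + 1166*I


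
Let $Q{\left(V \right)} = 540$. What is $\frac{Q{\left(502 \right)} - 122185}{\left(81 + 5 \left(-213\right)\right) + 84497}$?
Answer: $- \frac{121645}{83513} \approx -1.4566$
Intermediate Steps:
$\frac{Q{\left(502 \right)} - 122185}{\left(81 + 5 \left(-213\right)\right) + 84497} = \frac{540 - 122185}{\left(81 + 5 \left(-213\right)\right) + 84497} = - \frac{121645}{\left(81 - 1065\right) + 84497} = - \frac{121645}{-984 + 84497} = - \frac{121645}{83513}$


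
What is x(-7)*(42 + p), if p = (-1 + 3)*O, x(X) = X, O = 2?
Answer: -322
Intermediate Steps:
p = 4 (p = (-1 + 3)*2 = 2*2 = 4)
x(-7)*(42 + p) = -7*(42 + 4) = -7*46 = -322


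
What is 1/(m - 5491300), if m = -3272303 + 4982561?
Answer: -1/3781042 ≈ -2.6448e-7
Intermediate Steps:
m = 1710258
1/(m - 5491300) = 1/(1710258 - 5491300) = 1/(-3781042) = -1/3781042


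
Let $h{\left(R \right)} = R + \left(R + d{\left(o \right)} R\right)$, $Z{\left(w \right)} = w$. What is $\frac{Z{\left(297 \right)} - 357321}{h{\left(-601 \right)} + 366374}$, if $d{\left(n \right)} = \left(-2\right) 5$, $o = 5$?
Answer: $- \frac{178512}{185591} \approx -0.96186$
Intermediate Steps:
$d{\left(n \right)} = -10$
$h{\left(R \right)} = - 8 R$ ($h{\left(R \right)} = R + \left(R - 10 R\right) = R - 9 R = - 8 R$)
$\frac{Z{\left(297 \right)} - 357321}{h{\left(-601 \right)} + 366374} = \frac{297 - 357321}{\left(-8\right) \left(-601\right) + 366374} = - \frac{357024}{4808 + 366374} = - \frac{357024}{371182} = \left(-357024\right) \frac{1}{371182} = - \frac{178512}{185591}$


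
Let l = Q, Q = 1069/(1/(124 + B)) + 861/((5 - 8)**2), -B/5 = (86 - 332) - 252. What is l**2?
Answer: 70281144058225/9 ≈ 7.8090e+12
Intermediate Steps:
B = 2490 (B = -5*((86 - 332) - 252) = -5*(-246 - 252) = -5*(-498) = 2490)
Q = 8383385/3 (Q = 1069/(1/(124 + 2490)) + 861/((5 - 8)**2) = 1069/(1/2614) + 861/((-3)**2) = 1069/(1/2614) + 861/9 = 1069*2614 + 861*(1/9) = 2794366 + 287/3 = 8383385/3 ≈ 2.7945e+6)
l = 8383385/3 ≈ 2.7945e+6
l**2 = (8383385/3)**2 = 70281144058225/9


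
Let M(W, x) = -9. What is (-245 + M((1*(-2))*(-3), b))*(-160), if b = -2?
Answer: 40640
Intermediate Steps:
(-245 + M((1*(-2))*(-3), b))*(-160) = (-245 - 9)*(-160) = -254*(-160) = 40640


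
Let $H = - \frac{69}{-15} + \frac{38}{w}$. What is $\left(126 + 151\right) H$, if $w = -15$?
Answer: $\frac{8587}{15} \approx 572.47$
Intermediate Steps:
$H = \frac{31}{15}$ ($H = - \frac{69}{-15} + \frac{38}{-15} = \left(-69\right) \left(- \frac{1}{15}\right) + 38 \left(- \frac{1}{15}\right) = \frac{23}{5} - \frac{38}{15} = \frac{31}{15} \approx 2.0667$)
$\left(126 + 151\right) H = \left(126 + 151\right) \frac{31}{15} = 277 \cdot \frac{31}{15} = \frac{8587}{15}$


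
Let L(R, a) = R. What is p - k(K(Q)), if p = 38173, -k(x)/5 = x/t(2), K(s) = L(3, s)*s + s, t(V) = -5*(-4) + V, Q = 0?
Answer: 38173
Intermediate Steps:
t(V) = 20 + V
K(s) = 4*s (K(s) = 3*s + s = 4*s)
k(x) = -5*x/22 (k(x) = -5*x/(20 + 2) = -5*x/22)
p - k(K(Q)) = 38173 - (-5)*4*0/22 = 38173 - (-5)*0/22 = 38173 - 1*0 = 38173 + 0 = 38173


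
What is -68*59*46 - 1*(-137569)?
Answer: -46983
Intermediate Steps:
-68*59*46 - 1*(-137569) = -4012*46 + 137569 = -184552 + 137569 = -46983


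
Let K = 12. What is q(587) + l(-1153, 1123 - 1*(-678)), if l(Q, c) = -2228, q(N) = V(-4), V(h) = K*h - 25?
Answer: -2301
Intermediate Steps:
V(h) = -25 + 12*h (V(h) = 12*h - 25 = -25 + 12*h)
q(N) = -73 (q(N) = -25 + 12*(-4) = -25 - 48 = -73)
q(587) + l(-1153, 1123 - 1*(-678)) = -73 - 2228 = -2301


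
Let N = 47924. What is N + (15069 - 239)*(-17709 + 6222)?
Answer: -170304286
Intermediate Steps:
N + (15069 - 239)*(-17709 + 6222) = 47924 + (15069 - 239)*(-17709 + 6222) = 47924 + 14830*(-11487) = 47924 - 170352210 = -170304286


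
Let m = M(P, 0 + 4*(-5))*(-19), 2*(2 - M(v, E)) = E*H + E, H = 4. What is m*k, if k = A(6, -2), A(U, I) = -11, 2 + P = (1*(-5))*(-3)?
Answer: 10868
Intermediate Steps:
P = 13 (P = -2 + (1*(-5))*(-3) = -2 - 5*(-3) = -2 + 15 = 13)
M(v, E) = 2 - 5*E/2 (M(v, E) = 2 - (E*4 + E)/2 = 2 - (4*E + E)/2 = 2 - 5*E/2)
k = -11
m = -988 (m = (2 - 5*(0 + 4*(-5))/2)*(-19) = (2 - 5*(0 - 20)/2)*(-19) = (2 - 5/2*(-20))*(-19) = (2 + 50)*(-19) = 52*(-19) = -988)
m*k = -988*(-11) = 10868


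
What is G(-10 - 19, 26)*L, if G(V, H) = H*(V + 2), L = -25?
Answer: 17550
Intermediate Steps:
G(V, H) = H*(2 + V)
G(-10 - 19, 26)*L = (26*(2 + (-10 - 19)))*(-25) = (26*(2 - 29))*(-25) = (26*(-27))*(-25) = -702*(-25) = 17550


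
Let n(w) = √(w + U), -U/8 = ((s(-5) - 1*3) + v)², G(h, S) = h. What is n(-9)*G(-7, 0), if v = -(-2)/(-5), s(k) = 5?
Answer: -7*I*√737/5 ≈ -38.007*I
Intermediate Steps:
v = -⅖ (v = -(-2)*(-1)/5 = -1*⅖ = -⅖ ≈ -0.40000)
U = -512/25 (U = -8*((5 - 1*3) - ⅖)² = -8*((5 - 3) - ⅖)² = -8*(2 - ⅖)² = -8*(8/5)² = -8*64/25 = -512/25 ≈ -20.480)
n(w) = √(-512/25 + w) (n(w) = √(w - 512/25) = √(-512/25 + w))
n(-9)*G(-7, 0) = (√(-512 + 25*(-9))/5)*(-7) = (√(-512 - 225)/5)*(-7) = (√(-737)/5)*(-7) = ((I*√737)/5)*(-7) = (I*√737/5)*(-7) = -7*I*√737/5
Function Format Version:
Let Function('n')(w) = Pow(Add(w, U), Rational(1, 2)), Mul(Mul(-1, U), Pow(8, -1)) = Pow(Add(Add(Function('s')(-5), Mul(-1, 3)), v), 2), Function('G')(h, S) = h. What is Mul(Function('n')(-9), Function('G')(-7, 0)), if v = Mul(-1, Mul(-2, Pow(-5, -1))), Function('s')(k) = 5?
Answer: Mul(Rational(-7, 5), I, Pow(737, Rational(1, 2))) ≈ Mul(-38.007, I)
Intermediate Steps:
v = Rational(-2, 5) (v = Mul(-1, Mul(-2, Rational(-1, 5))) = Mul(-1, Rational(2, 5)) = Rational(-2, 5) ≈ -0.40000)
U = Rational(-512, 25) (U = Mul(-8, Pow(Add(Add(5, Mul(-1, 3)), Rational(-2, 5)), 2)) = Mul(-8, Pow(Add(Add(5, -3), Rational(-2, 5)), 2)) = Mul(-8, Pow(Add(2, Rational(-2, 5)), 2)) = Mul(-8, Pow(Rational(8, 5), 2)) = Mul(-8, Rational(64, 25)) = Rational(-512, 25) ≈ -20.480)
Function('n')(w) = Pow(Add(Rational(-512, 25), w), Rational(1, 2)) (Function('n')(w) = Pow(Add(w, Rational(-512, 25)), Rational(1, 2)) = Pow(Add(Rational(-512, 25), w), Rational(1, 2)))
Mul(Function('n')(-9), Function('G')(-7, 0)) = Mul(Mul(Rational(1, 5), Pow(Add(-512, Mul(25, -9)), Rational(1, 2))), -7) = Mul(Mul(Rational(1, 5), Pow(Add(-512, -225), Rational(1, 2))), -7) = Mul(Mul(Rational(1, 5), Pow(-737, Rational(1, 2))), -7) = Mul(Mul(Rational(1, 5), Mul(I, Pow(737, Rational(1, 2)))), -7) = Mul(Mul(Rational(1, 5), I, Pow(737, Rational(1, 2))), -7) = Mul(Rational(-7, 5), I, Pow(737, Rational(1, 2)))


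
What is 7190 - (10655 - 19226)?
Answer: 15761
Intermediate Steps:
7190 - (10655 - 19226) = 7190 - 1*(-8571) = 7190 + 8571 = 15761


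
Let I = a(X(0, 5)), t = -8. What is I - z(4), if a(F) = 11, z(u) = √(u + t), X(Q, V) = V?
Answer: 11 - 2*I ≈ 11.0 - 2.0*I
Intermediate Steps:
z(u) = √(-8 + u) (z(u) = √(u - 8) = √(-8 + u))
I = 11
I - z(4) = 11 - √(-8 + 4) = 11 - √(-4) = 11 - 2*I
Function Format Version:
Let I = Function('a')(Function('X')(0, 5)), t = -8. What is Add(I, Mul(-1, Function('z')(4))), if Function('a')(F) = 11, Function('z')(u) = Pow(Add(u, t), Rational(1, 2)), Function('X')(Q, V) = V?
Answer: Add(11, Mul(-2, I)) ≈ Add(11.000, Mul(-2.0000, I))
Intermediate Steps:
Function('z')(u) = Pow(Add(-8, u), Rational(1, 2)) (Function('z')(u) = Pow(Add(u, -8), Rational(1, 2)) = Pow(Add(-8, u), Rational(1, 2)))
I = 11
Add(I, Mul(-1, Function('z')(4))) = Add(11, Mul(-1, Pow(Add(-8, 4), Rational(1, 2)))) = Add(11, Mul(-1, Pow(-4, Rational(1, 2)))) = Add(11, Mul(-1, Mul(2, I))) = Add(11, Mul(-2, I))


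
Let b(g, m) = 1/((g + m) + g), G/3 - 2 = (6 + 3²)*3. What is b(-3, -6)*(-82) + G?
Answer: 887/6 ≈ 147.83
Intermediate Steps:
G = 141 (G = 6 + 3*((6 + 3²)*3) = 6 + 3*((6 + 9)*3) = 6 + 3*(15*3) = 6 + 3*45 = 6 + 135 = 141)
b(g, m) = 1/(m + 2*g)
b(-3, -6)*(-82) + G = -82/(-6 + 2*(-3)) + 141 = -82/(-6 - 6) + 141 = -82/(-12) + 141 = -1/12*(-82) + 141 = 41/6 + 141 = 887/6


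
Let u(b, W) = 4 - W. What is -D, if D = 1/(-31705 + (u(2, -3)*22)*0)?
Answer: 1/31705 ≈ 3.1541e-5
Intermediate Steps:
D = -1/31705 (D = 1/(-31705 + ((4 - 1*(-3))*22)*0) = 1/(-31705 + ((4 + 3)*22)*0) = 1/(-31705 + (7*22)*0) = 1/(-31705 + 154*0) = 1/(-31705 + 0) = 1/(-31705) = -1/31705 ≈ -3.1541e-5)
-D = -1*(-1/31705) = 1/31705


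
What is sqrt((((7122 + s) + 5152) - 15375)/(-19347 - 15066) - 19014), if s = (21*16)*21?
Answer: I*sqrt(22517552478381)/34413 ≈ 137.89*I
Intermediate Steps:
s = 7056 (s = 336*21 = 7056)
sqrt((((7122 + s) + 5152) - 15375)/(-19347 - 15066) - 19014) = sqrt((((7122 + 7056) + 5152) - 15375)/(-19347 - 15066) - 19014) = sqrt(((14178 + 5152) - 15375)/(-34413) - 19014) = sqrt((19330 - 15375)*(-1/34413) - 19014) = sqrt(3955*(-1/34413) - 19014) = sqrt(-3955/34413 - 19014) = sqrt(-654332737/34413) = I*sqrt(22517552478381)/34413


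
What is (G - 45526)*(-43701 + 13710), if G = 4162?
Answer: 1240547724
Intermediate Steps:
(G - 45526)*(-43701 + 13710) = (4162 - 45526)*(-43701 + 13710) = -41364*(-29991) = 1240547724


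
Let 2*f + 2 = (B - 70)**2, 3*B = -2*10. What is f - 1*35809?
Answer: -295840/9 ≈ -32871.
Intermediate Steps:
B = -20/3 (B = (-2*10)/3 = (1/3)*(-20) = -20/3 ≈ -6.6667)
f = 26441/9 (f = -1 + (-20/3 - 70)**2/2 = -1 + (-230/3)**2/2 = -1 + (1/2)*(52900/9) = -1 + 26450/9 = 26441/9 ≈ 2937.9)
f - 1*35809 = 26441/9 - 1*35809 = 26441/9 - 35809 = -295840/9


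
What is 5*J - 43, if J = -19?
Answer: -138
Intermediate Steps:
5*J - 43 = 5*(-19) - 43 = -95 - 43 = -138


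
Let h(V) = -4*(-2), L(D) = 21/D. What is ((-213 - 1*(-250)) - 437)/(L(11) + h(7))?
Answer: -4400/109 ≈ -40.367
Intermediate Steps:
h(V) = 8
((-213 - 1*(-250)) - 437)/(L(11) + h(7)) = ((-213 - 1*(-250)) - 437)/(21/11 + 8) = ((-213 + 250) - 437)/(21*(1/11) + 8) = (37 - 437)/(21/11 + 8) = -400/109/11 = -400*11/109 = -4400/109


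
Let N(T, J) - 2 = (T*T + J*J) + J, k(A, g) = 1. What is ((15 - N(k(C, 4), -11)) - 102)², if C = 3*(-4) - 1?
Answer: 40000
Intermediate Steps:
C = -13 (C = -12 - 1 = -13)
N(T, J) = 2 + J + J² + T² (N(T, J) = 2 + ((T*T + J*J) + J) = 2 + ((T² + J²) + J) = 2 + ((J² + T²) + J) = 2 + (J + J² + T²) = 2 + J + J² + T²)
((15 - N(k(C, 4), -11)) - 102)² = ((15 - (2 - 11 + (-11)² + 1²)) - 102)² = ((15 - (2 - 11 + 121 + 1)) - 102)² = ((15 - 1*113) - 102)² = ((15 - 113) - 102)² = (-98 - 102)² = (-200)² = 40000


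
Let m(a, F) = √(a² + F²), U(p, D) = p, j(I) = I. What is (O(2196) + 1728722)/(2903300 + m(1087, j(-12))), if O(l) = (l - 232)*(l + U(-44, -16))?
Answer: 2469982475000/1204164244041 - 850750*√1181713/1204164244041 ≈ 2.0504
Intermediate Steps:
m(a, F) = √(F² + a²)
O(l) = (-232 + l)*(-44 + l) (O(l) = (l - 232)*(l - 44) = (-232 + l)*(-44 + l))
(O(2196) + 1728722)/(2903300 + m(1087, j(-12))) = ((10208 + 2196² - 276*2196) + 1728722)/(2903300 + √((-12)² + 1087²)) = ((10208 + 4822416 - 606096) + 1728722)/(2903300 + √(144 + 1181569)) = (4226528 + 1728722)/(2903300 + √1181713) = 5955250/(2903300 + √1181713)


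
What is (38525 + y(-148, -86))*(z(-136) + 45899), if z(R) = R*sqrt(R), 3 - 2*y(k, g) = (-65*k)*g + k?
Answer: 41516609379/2 - 123014856*I*sqrt(34) ≈ 2.0758e+10 - 7.1729e+8*I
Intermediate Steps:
y(k, g) = 3/2 - k/2 + 65*g*k/2 (y(k, g) = 3/2 - ((-65*k)*g + k)/2 = 3/2 - (-65*g*k + k)/2 = 3/2 - (k - 65*g*k)/2 = 3/2 + (-k/2 + 65*g*k/2) = 3/2 - k/2 + 65*g*k/2)
z(R) = R**(3/2)
(38525 + y(-148, -86))*(z(-136) + 45899) = (38525 + (3/2 - 1/2*(-148) + (65/2)*(-86)*(-148)))*((-136)**(3/2) + 45899) = (38525 + (3/2 + 74 + 413660))*(-272*I*sqrt(34) + 45899) = (38525 + 827471/2)*(45899 - 272*I*sqrt(34)) = 904521*(45899 - 272*I*sqrt(34))/2 = 41516609379/2 - 123014856*I*sqrt(34)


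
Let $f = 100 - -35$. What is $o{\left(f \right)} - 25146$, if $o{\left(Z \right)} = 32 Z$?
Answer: $-20826$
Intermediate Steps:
$f = 135$ ($f = 100 + 35 = 135$)
$o{\left(f \right)} - 25146 = 32 \cdot 135 - 25146 = 4320 - 25146 = -20826$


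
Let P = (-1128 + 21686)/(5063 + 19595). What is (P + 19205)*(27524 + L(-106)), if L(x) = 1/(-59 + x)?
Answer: 1075366281708316/2034285 ≈ 5.2862e+8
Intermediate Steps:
P = 10279/12329 (P = 20558/24658 = 20558*(1/24658) = 10279/12329 ≈ 0.83372)
(P + 19205)*(27524 + L(-106)) = (10279/12329 + 19205)*(27524 + 1/(-59 - 106)) = 236788724*(27524 + 1/(-165))/12329 = 236788724*(27524 - 1/165)/12329 = (236788724/12329)*(4541459/165) = 1075366281708316/2034285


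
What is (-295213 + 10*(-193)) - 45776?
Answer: -342919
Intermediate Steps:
(-295213 + 10*(-193)) - 45776 = (-295213 - 1930) - 45776 = -297143 - 45776 = -342919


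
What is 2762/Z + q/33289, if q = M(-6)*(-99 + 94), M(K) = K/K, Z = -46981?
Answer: -92179123/1563950509 ≈ -0.058940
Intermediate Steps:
M(K) = 1
q = -5 (q = 1*(-99 + 94) = 1*(-5) = -5)
2762/Z + q/33289 = 2762/(-46981) - 5/33289 = 2762*(-1/46981) - 5*1/33289 = -2762/46981 - 5/33289 = -92179123/1563950509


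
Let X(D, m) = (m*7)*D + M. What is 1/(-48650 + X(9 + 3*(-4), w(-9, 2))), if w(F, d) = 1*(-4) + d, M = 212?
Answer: -1/48396 ≈ -2.0663e-5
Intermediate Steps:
w(F, d) = -4 + d
X(D, m) = 212 + 7*D*m (X(D, m) = (m*7)*D + 212 = (7*m)*D + 212 = 7*D*m + 212 = 212 + 7*D*m)
1/(-48650 + X(9 + 3*(-4), w(-9, 2))) = 1/(-48650 + (212 + 7*(9 + 3*(-4))*(-4 + 2))) = 1/(-48650 + (212 + 7*(9 - 12)*(-2))) = 1/(-48650 + (212 + 7*(-3)*(-2))) = 1/(-48650 + (212 + 42)) = 1/(-48650 + 254) = 1/(-48396) = -1/48396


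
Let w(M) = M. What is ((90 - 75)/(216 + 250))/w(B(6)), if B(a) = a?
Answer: 5/932 ≈ 0.0053648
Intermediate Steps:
((90 - 75)/(216 + 250))/w(B(6)) = ((90 - 75)/(216 + 250))/6 = (15/466)*(1/6) = 5/932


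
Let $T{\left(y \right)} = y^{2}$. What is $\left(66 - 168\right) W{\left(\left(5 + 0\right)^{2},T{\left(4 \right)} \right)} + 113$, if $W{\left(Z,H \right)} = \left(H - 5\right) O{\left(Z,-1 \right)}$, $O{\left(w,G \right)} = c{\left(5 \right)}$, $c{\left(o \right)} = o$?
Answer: $-5497$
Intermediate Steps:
$O{\left(w,G \right)} = 5$
$W{\left(Z,H \right)} = -25 + 5 H$ ($W{\left(Z,H \right)} = \left(H - 5\right) 5 = \left(-5 + H\right) 5 = -25 + 5 H$)
$\left(66 - 168\right) W{\left(\left(5 + 0\right)^{2},T{\left(4 \right)} \right)} + 113 = \left(66 - 168\right) \left(-25 + 5 \cdot 4^{2}\right) + 113 = - 102 \left(-25 + 5 \cdot 16\right) + 113 = - 102 \left(-25 + 80\right) + 113 = \left(-102\right) 55 + 113 = -5610 + 113 = -5497$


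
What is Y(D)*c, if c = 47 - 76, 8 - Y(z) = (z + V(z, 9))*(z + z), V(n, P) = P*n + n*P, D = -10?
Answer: 109968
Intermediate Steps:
V(n, P) = 2*P*n (V(n, P) = P*n + P*n = 2*P*n)
Y(z) = 8 - 38*z² (Y(z) = 8 - (z + 2*9*z)*(z + z) = 8 - (z + 18*z)*2*z = 8 - 19*z*2*z = 8 - 38*z²)
c = -29
Y(D)*c = (8 - 38*(-10)²)*(-29) = (8 - 38*100)*(-29) = (8 - 3800)*(-29) = -3792*(-29) = 109968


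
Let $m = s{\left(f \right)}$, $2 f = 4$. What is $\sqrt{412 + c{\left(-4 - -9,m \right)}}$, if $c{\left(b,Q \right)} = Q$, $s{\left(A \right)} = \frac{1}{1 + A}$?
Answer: $\frac{\sqrt{3711}}{3} \approx 20.306$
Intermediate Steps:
$f = 2$ ($f = \frac{1}{2} \cdot 4 = 2$)
$m = \frac{1}{3}$ ($m = \frac{1}{1 + 2} = \frac{1}{3} \approx 0.33333$)
$\sqrt{412 + c{\left(-4 - -9,m \right)}} = \sqrt{412 + \frac{1}{3}} = \sqrt{\frac{1237}{3}} = \frac{\sqrt{3711}}{3}$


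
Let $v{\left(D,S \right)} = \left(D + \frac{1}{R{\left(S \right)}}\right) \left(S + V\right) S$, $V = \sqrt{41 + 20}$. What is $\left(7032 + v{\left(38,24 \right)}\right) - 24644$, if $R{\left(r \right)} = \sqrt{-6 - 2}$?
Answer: $4276 + 912 \sqrt{61} - 144 i \sqrt{2} - 6 i \sqrt{122} \approx 11399.0 - 269.92 i$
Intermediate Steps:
$R{\left(r \right)} = 2 i \sqrt{2}$ ($R{\left(r \right)} = \sqrt{-8} = 2 i \sqrt{2}$)
$V = \sqrt{61} \approx 7.8102$
$v{\left(D,S \right)} = S \left(D - \frac{i \sqrt{2}}{4}\right) \left(S + \sqrt{61}\right)$ ($v{\left(D,S \right)} = \left(D + \frac{1}{2 i \sqrt{2}}\right) \left(S + \sqrt{61}\right) S = \left(D - \frac{i \sqrt{2}}{4}\right) \left(S + \sqrt{61}\right) S = S \left(D - \frac{i \sqrt{2}}{4}\right) \left(S + \sqrt{61}\right)$)
$\left(7032 + v{\left(38,24 \right)}\right) - 24644 = \left(7032 + \frac{1}{4} \cdot 24 \left(- i \sqrt{122} + 4 \cdot 38 \cdot 24 + 4 \cdot 38 \sqrt{61} - i 24 \sqrt{2}\right)\right) - 24644 = \left(7032 + \frac{1}{4} \cdot 24 \left(- i \sqrt{122} + 3648 + 152 \sqrt{61} - 24 i \sqrt{2}\right)\right) - 24644 = \left(7032 + \frac{1}{4} \cdot 24 \left(3648 + 152 \sqrt{61} - i \sqrt{122} - 24 i \sqrt{2}\right)\right) - 24644 = \left(7032 + \left(21888 + 912 \sqrt{61} - 144 i \sqrt{2} - 6 i \sqrt{122}\right)\right) - 24644 = \left(28920 + 912 \sqrt{61} - 144 i \sqrt{2} - 6 i \sqrt{122}\right) - 24644 = 4276 + 912 \sqrt{61} - 144 i \sqrt{2} - 6 i \sqrt{122}$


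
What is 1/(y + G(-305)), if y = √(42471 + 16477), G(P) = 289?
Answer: 289/24573 - 2*√14737/24573 ≈ 0.0018804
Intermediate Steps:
y = 2*√14737 (y = √58948 = 2*√14737 ≈ 242.79)
1/(y + G(-305)) = 1/(2*√14737 + 289) = 1/(289 + 2*√14737)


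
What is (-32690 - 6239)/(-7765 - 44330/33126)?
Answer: 644781027/128633860 ≈ 5.0125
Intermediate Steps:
(-32690 - 6239)/(-7765 - 44330/33126) = -38929/(-7765 - 44330*1/33126) = -38929/(-7765 - 22165/16563) = -38929/(-128633860/16563) = -38929*(-16563/128633860) = 644781027/128633860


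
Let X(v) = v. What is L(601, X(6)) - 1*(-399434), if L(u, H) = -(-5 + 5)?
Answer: 399434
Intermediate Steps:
L(u, H) = 0 (L(u, H) = -1*0 = 0)
L(601, X(6)) - 1*(-399434) = 0 - 1*(-399434) = 0 + 399434 = 399434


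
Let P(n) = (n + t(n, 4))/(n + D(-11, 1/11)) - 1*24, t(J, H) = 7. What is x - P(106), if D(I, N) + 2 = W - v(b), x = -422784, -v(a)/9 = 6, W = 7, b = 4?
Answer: -69755513/165 ≈ -4.2276e+5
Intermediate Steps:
v(a) = -54 (v(a) = -9*6 = -54)
D(I, N) = 59 (D(I, N) = -2 + (7 - 1*(-54)) = -2 + (7 + 54) = -2 + 61 = 59)
P(n) = -24 + (7 + n)/(59 + n) (P(n) = (n + 7)/(n + 59) - 1*24 = (7 + n)/(59 + n) - 24 = -24 + (7 + n)/(59 + n))
x - P(106) = -422784 - (-1409 - 23*106)/(59 + 106) = -422784 - (-1409 - 2438)/165 = -422784 - (-3847)/165 = -422784 - 1*(-3847/165) = -422784 + 3847/165 = -69755513/165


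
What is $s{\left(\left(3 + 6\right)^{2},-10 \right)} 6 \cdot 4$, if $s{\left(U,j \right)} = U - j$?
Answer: $2184$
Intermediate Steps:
$s{\left(\left(3 + 6\right)^{2},-10 \right)} 6 \cdot 4 = \left(\left(3 + 6\right)^{2} - -10\right) 6 \cdot 4 = \left(9^{2} + 10\right) 24 = \left(81 + 10\right) 24 = 91 \cdot 24 = 2184$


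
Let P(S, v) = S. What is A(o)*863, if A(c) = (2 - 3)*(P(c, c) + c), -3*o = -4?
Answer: -6904/3 ≈ -2301.3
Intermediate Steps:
o = 4/3 (o = -⅓*(-4) = 4/3 ≈ 1.3333)
A(c) = -2*c (A(c) = (2 - 3)*(c + c) = -2*c)
A(o)*863 = -2*4/3*863 = -8/3*863 = -6904/3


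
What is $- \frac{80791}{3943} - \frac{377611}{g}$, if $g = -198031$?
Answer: $- \frac{14510202348}{780836233} \approx -18.583$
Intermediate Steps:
$- \frac{80791}{3943} - \frac{377611}{g} = - \frac{80791}{3943} - \frac{377611}{-198031} = \left(-80791\right) \frac{1}{3943} - - \frac{377611}{198031} = - \frac{80791}{3943} + \frac{377611}{198031} = - \frac{14510202348}{780836233}$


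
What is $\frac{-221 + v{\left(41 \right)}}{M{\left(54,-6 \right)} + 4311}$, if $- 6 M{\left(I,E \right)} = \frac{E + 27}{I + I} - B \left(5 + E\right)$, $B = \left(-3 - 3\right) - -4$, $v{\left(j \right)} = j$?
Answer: $- \frac{38880}{931241} \approx -0.041751$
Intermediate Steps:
$B = -2$ ($B = \left(-3 - 3\right) + 4 = -6 + 4 = -2$)
$M{\left(I,E \right)} = - \frac{5}{3} - \frac{E}{3} - \frac{27 + E}{12 I}$ ($M{\left(I,E \right)} = - \frac{\frac{E + 27}{I + I} - - 2 \left(5 + E\right)}{6} = - \frac{\frac{27 + E}{2 I} - \left(-10 - 2 E\right)}{6} = - \frac{\left(27 + E\right) \frac{1}{2 I} + \left(10 + 2 E\right)}{6} = - \frac{\frac{27 + E}{2 I} + \left(10 + 2 E\right)}{6} = - \frac{10 + 2 E + \frac{27 + E}{2 I}}{6} = - \frac{5}{3} - \frac{E}{3} - \frac{27 + E}{12 I}$)
$\frac{-221 + v{\left(41 \right)}}{M{\left(54,-6 \right)} + 4311} = \frac{-221 + 41}{\frac{-27 - -6 - 216 \left(5 - 6\right)}{12 \cdot 54} + 4311} = - \frac{180}{\frac{1}{12} \cdot \frac{1}{54} \left(-27 + 6 - 216 \left(-1\right)\right) + 4311} = - \frac{180}{\frac{1}{12} \cdot \frac{1}{54} \left(-27 + 6 + 216\right) + 4311} = - \frac{180}{\frac{1}{12} \cdot \frac{1}{54} \cdot 195 + 4311} = - \frac{180}{\frac{65}{216} + 4311} = - \frac{180}{\frac{931241}{216}} = \left(-180\right) \frac{216}{931241} = - \frac{38880}{931241}$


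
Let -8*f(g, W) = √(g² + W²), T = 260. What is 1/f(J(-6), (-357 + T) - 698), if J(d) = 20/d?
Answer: -24*√227533/1137665 ≈ -0.010063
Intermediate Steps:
f(g, W) = -√(W² + g²)/8 (f(g, W) = -√(g² + W²)/8 = -√(W² + g²)/8)
1/f(J(-6), (-357 + T) - 698) = 1/(-√(((-357 + 260) - 698)² + (20/(-6))²)/8) = 1/(-√((-97 - 698)² + (20*(-⅙))²)/8) = 1/(-√((-795)² + (-10/3)²)/8) = 1/(-√(632025 + 100/9)/8) = 1/(-5*√227533/24) = -24*√227533/1137665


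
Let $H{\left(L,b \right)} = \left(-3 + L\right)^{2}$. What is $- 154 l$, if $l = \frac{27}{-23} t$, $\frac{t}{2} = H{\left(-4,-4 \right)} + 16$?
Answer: $\frac{540540}{23} \approx 23502.0$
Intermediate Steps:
$t = 130$ ($t = 2 \left(\left(-3 - 4\right)^{2} + 16\right) = 2 \left(\left(-7\right)^{2} + 16\right) = 2 \left(49 + 16\right) = 2 \cdot 65 = 130$)
$l = - \frac{3510}{23}$ ($l = \frac{27}{-23} \cdot 130 = 27 \left(- \frac{1}{23}\right) 130 = \left(- \frac{27}{23}\right) 130 = - \frac{3510}{23} \approx -152.61$)
$- 154 l = \left(-154\right) \left(- \frac{3510}{23}\right) = \frac{540540}{23}$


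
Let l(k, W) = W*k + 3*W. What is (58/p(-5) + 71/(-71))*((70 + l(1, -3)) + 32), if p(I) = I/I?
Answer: 5130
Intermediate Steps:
p(I) = 1
l(k, W) = 3*W + W*k
(58/p(-5) + 71/(-71))*((70 + l(1, -3)) + 32) = (58/1 + 71/(-71))*((70 - 3*(3 + 1)) + 32) = (58*1 + 71*(-1/71))*((70 - 3*4) + 32) = (58 - 1)*((70 - 12) + 32) = 57*(58 + 32) = 57*90 = 5130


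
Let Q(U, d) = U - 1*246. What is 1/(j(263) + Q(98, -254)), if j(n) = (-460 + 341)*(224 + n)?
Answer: -1/58101 ≈ -1.7211e-5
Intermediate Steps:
Q(U, d) = -246 + U (Q(U, d) = U - 246 = -246 + U)
j(n) = -26656 - 119*n (j(n) = -119*(224 + n) = -26656 - 119*n)
1/(j(263) + Q(98, -254)) = 1/((-26656 - 119*263) + (-246 + 98)) = 1/((-26656 - 31297) - 148) = 1/(-57953 - 148) = 1/(-58101) = -1/58101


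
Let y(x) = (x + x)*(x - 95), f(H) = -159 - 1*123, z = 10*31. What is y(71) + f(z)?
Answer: -3690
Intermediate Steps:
z = 310
f(H) = -282 (f(H) = -159 - 123 = -282)
y(x) = 2*x*(-95 + x) (y(x) = (2*x)*(-95 + x) = 2*x*(-95 + x))
y(71) + f(z) = 2*71*(-95 + 71) - 282 = 2*71*(-24) - 282 = -3408 - 282 = -3690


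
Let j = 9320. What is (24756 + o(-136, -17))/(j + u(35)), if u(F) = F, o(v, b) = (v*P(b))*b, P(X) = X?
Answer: -14548/9355 ≈ -1.5551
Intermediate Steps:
o(v, b) = v*b**2 (o(v, b) = (v*b)*b = (b*v)*b = v*b**2)
(24756 + o(-136, -17))/(j + u(35)) = (24756 - 136*(-17)**2)/(9320 + 35) = (24756 - 136*289)/9355 = (24756 - 39304)*(1/9355) = -14548*1/9355 = -14548/9355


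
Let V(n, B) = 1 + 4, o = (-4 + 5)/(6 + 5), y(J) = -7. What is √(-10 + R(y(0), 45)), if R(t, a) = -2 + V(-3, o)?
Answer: I*√7 ≈ 2.6458*I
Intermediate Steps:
o = 1/11 ≈ 0.090909
V(n, B) = 5
R(t, a) = 3 (R(t, a) = -2 + 5 = 3)
√(-10 + R(y(0), 45)) = √(-10 + 3) = √(-7) = I*√7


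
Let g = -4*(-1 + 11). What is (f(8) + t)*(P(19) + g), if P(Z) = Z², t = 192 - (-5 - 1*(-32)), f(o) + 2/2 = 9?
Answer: 55533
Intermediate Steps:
f(o) = 8 (f(o) = -1 + 9 = 8)
g = -40 (g = -4*10 = -40)
t = 165 (t = 192 - (-5 + 32) = 192 - 1*27 = 192 - 27 = 165)
(f(8) + t)*(P(19) + g) = (8 + 165)*(19² - 40) = 173*(361 - 40) = 173*321 = 55533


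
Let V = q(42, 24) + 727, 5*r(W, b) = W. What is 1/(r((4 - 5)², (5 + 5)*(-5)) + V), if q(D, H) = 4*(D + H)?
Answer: 5/4956 ≈ 0.0010089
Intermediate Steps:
q(D, H) = 4*D + 4*H
r(W, b) = W/5
V = 991 (V = (4*42 + 4*24) + 727 = (168 + 96) + 727 = 264 + 727 = 991)
1/(r((4 - 5)², (5 + 5)*(-5)) + V) = 1/((4 - 5)²/5 + 991) = 1/((⅕)*(-1)² + 991) = 1/((⅕)*1 + 991) = 1/(⅕ + 991) = 1/(4956/5) = 5/4956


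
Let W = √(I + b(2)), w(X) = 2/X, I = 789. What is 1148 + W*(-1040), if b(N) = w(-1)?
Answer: 1148 - 1040*√787 ≈ -28028.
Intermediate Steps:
b(N) = -2 (b(N) = 2/(-1) = 2*(-1) = -2)
W = √787 (W = √(789 - 2) = √787 ≈ 28.054)
1148 + W*(-1040) = 1148 + √787*(-1040) = 1148 - 1040*√787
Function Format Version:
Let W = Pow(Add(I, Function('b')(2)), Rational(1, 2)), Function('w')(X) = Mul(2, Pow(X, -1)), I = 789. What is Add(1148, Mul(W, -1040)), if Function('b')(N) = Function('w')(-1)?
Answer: Add(1148, Mul(-1040, Pow(787, Rational(1, 2)))) ≈ -28028.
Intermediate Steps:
Function('b')(N) = -2 (Function('b')(N) = Mul(2, Pow(-1, -1)) = Mul(2, -1) = -2)
W = Pow(787, Rational(1, 2)) (W = Pow(Add(789, -2), Rational(1, 2)) = Pow(787, Rational(1, 2)) ≈ 28.054)
Add(1148, Mul(W, -1040)) = Add(1148, Mul(Pow(787, Rational(1, 2)), -1040)) = Add(1148, Mul(-1040, Pow(787, Rational(1, 2))))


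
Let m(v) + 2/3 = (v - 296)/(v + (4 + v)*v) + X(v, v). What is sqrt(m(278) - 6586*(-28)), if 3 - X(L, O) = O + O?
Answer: 2*sqrt(640116260560686)/118011 ≈ 428.78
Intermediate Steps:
X(L, O) = 3 - 2*O (X(L, O) = 3 - (O + O) = 3 - 2*O)
m(v) = 7/3 - 2*v + (-296 + v)/(v + v*(4 + v)) (m(v) = -2/3 + ((v - 296)/(v + (4 + v)*v) + (3 - 2*v)) = -2/3 + ((-296 + v)/(v + v*(4 + v)) + (3 - 2*v)) = -2/3 + (3 - 2*v + (-296 + v)/(v + v*(4 + v))) = 7/3 - 2*v + (-296 + v)/(v + v*(4 + v)))
sqrt(m(278) - 6586*(-28)) = sqrt((1/3)*(-888 - 23*278**2 - 6*278**3 + 38*278)/(278*(5 + 278)) - 6586*(-28)) = sqrt((1/3)*(1/278)*(-888 - 23*77284 - 6*21484952 + 10564)/283 + 184408) = sqrt((1/3)*(1/278)*(1/283)*(-888 - 1777532 - 128909712 + 10564) + 184408) = sqrt((1/3)*(1/278)*(1/283)*(-130677568) + 184408) = sqrt(-65338784/118011 + 184408) = sqrt(21696833704/118011) = 2*sqrt(640116260560686)/118011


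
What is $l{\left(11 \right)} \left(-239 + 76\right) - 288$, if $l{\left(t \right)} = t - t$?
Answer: $-288$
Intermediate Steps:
$l{\left(t \right)} = 0$
$l{\left(11 \right)} \left(-239 + 76\right) - 288 = 0 \left(-239 + 76\right) - 288 = 0 \left(-163\right) - 288 = 0 - 288 = -288$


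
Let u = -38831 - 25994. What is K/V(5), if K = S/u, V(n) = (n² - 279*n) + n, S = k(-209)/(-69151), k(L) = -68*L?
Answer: -14212/6118904029875 ≈ -2.3226e-9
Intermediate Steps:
u = -64825
S = -14212/69151 (S = -68*(-209)/(-69151) = 14212*(-1/69151) = -14212/69151 ≈ -0.20552)
V(n) = n² - 278*n
K = 14212/4482713575 (K = -14212/69151/(-64825) = -14212/69151*(-1/64825) = 14212/4482713575 ≈ 3.1704e-6)
K/V(5) = 14212/(4482713575*((5*(-278 + 5)))) = 14212/(4482713575*((5*(-273)))) = (14212/4482713575)/(-1365) = (14212/4482713575)*(-1/1365) = -14212/6118904029875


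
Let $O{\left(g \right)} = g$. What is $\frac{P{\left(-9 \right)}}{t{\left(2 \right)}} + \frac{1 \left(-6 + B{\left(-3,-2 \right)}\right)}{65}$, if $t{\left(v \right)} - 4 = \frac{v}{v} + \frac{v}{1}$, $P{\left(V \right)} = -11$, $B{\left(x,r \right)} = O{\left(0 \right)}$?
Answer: $- \frac{757}{455} \approx -1.6637$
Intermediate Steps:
$B{\left(x,r \right)} = 0$
$t{\left(v \right)} = 5 + v$ ($t{\left(v \right)} = 4 + \left(\frac{v}{v} + \frac{v}{1}\right) = 4 + \left(1 + v 1\right) = 4 + \left(1 + v\right) = 5 + v$)
$\frac{P{\left(-9 \right)}}{t{\left(2 \right)}} + \frac{1 \left(-6 + B{\left(-3,-2 \right)}\right)}{65} = - \frac{11}{5 + 2} + \frac{1 \left(-6 + 0\right)}{65} = - \frac{11}{7} + 1 \left(-6\right) \frac{1}{65} = \left(-11\right) \frac{1}{7} - \frac{6}{65} = - \frac{11}{7} - \frac{6}{65} = - \frac{757}{455}$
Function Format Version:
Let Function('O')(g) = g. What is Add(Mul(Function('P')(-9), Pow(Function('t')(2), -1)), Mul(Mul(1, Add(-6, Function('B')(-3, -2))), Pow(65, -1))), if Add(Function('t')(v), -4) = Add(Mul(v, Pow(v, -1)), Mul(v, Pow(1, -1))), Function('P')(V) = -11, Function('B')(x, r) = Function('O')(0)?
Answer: Rational(-757, 455) ≈ -1.6637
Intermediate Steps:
Function('B')(x, r) = 0
Function('t')(v) = Add(5, v) (Function('t')(v) = Add(4, Add(Mul(v, Pow(v, -1)), Mul(v, Pow(1, -1)))) = Add(4, Add(1, Mul(v, 1))) = Add(4, Add(1, v)) = Add(5, v))
Add(Mul(Function('P')(-9), Pow(Function('t')(2), -1)), Mul(Mul(1, Add(-6, Function('B')(-3, -2))), Pow(65, -1))) = Add(Mul(-11, Pow(Add(5, 2), -1)), Mul(Mul(1, Add(-6, 0)), Pow(65, -1))) = Add(Mul(-11, Pow(7, -1)), Mul(Mul(1, -6), Rational(1, 65))) = Add(Mul(-11, Rational(1, 7)), Mul(-6, Rational(1, 65))) = Add(Rational(-11, 7), Rational(-6, 65)) = Rational(-757, 455)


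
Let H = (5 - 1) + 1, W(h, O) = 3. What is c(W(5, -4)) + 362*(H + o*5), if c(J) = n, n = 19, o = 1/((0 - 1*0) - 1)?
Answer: 19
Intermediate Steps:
o = -1 (o = 1/((0 + 0) - 1) = 1/(0 - 1) = 1/(-1) = -1)
c(J) = 19
H = 5 (H = 4 + 1 = 5)
c(W(5, -4)) + 362*(H + o*5) = 19 + 362*(5 - 1*5) = 19 + 362*(5 - 5) = 19 + 362*0 = 19 + 0 = 19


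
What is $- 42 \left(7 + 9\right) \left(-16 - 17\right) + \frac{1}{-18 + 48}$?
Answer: $\frac{665281}{30} \approx 22176.0$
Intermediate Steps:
$- 42 \left(7 + 9\right) \left(-16 - 17\right) + \frac{1}{-18 + 48} = - 42 \cdot 16 \left(-33\right) + \frac{1}{30} = \left(-42\right) \left(-528\right) + \frac{1}{30} = 22176 + \frac{1}{30} = \frac{665281}{30}$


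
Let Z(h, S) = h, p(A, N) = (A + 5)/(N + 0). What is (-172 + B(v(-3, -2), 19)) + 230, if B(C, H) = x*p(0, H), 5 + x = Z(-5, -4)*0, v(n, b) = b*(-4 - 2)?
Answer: 1077/19 ≈ 56.684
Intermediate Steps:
p(A, N) = (5 + A)/N
v(n, b) = -6*b (v(n, b) = b*(-6) = -6*b)
x = -5 (x = -5 - 5*0 = -5 + 0 = -5)
B(C, H) = -25/H (B(C, H) = -5*(5 + 0)/H = -5*5/H = -25/H)
(-172 + B(v(-3, -2), 19)) + 230 = (-172 - 25/19) + 230 = -3293/19 + 230 = 1077/19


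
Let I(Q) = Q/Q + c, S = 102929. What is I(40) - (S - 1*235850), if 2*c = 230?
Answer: 133037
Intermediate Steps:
c = 115 (c = (½)*230 = 115)
I(Q) = 116 (I(Q) = Q/Q + 115 = 1 + 115 = 116)
I(40) - (S - 1*235850) = 116 - (102929 - 1*235850) = 116 - (102929 - 235850) = 116 - 1*(-132921) = 116 + 132921 = 133037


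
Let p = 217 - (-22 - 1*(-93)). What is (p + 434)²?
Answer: 336400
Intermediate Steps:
p = 146 (p = 217 - (-22 + 93) = 217 - 1*71 = 217 - 71 = 146)
(p + 434)² = (146 + 434)² = 580² = 336400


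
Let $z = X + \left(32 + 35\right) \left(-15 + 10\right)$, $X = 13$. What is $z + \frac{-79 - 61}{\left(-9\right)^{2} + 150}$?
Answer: $- \frac{10646}{33} \approx -322.61$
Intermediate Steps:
$z = -322$ ($z = 13 + \left(32 + 35\right) \left(-15 + 10\right) = 13 + 67 \left(-5\right) = 13 - 335 = -322$)
$z + \frac{-79 - 61}{\left(-9\right)^{2} + 150} = -322 + \frac{-79 - 61}{\left(-9\right)^{2} + 150} = -322 + \frac{-79 - 61}{81 + 150} = -322 + \frac{1}{231} \left(-140\right) = -322 - \frac{20}{33} = - \frac{10646}{33}$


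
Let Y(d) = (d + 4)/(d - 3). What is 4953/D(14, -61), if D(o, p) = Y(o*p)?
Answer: 4244721/850 ≈ 4993.8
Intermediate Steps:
Y(d) = (4 + d)/(-3 + d)
D(o, p) = (4 + o*p)/(-3 + o*p)
4953/D(14, -61) = 4953/(((4 + 14*(-61))/(-3 + 14*(-61)))) = 4953/(((4 - 854)/(-3 - 854))) = 4953/((-850/(-857))) = 4953/((-1/857*(-850))) = 4953/(850/857) = 4953*(857/850) = 4244721/850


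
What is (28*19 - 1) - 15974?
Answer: -15443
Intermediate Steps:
(28*19 - 1) - 15974 = (532 - 1) - 15974 = 531 - 15974 = -15443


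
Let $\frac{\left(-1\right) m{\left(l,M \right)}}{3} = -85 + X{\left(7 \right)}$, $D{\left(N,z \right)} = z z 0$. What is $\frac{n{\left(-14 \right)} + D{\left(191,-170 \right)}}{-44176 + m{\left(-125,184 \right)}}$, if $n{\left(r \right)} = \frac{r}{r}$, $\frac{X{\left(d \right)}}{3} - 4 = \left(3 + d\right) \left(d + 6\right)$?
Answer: $- \frac{1}{45127} \approx -2.216 \cdot 10^{-5}$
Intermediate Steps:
$X{\left(d \right)} = 12 + 3 \left(3 + d\right) \left(6 + d\right)$ ($X{\left(d \right)} = 12 + 3 \left(3 + d\right) \left(d + 6\right) = 12 + 3 \left(3 + d\right) \left(6 + d\right)$)
$D{\left(N,z \right)} = 0$ ($D{\left(N,z \right)} = z^{2} \cdot 0 = 0$)
$n{\left(r \right)} = 1$
$m{\left(l,M \right)} = -951$ ($m{\left(l,M \right)} = - 3 \left(-85 + \left(66 + 3 \cdot 7^{2} + 27 \cdot 7\right)\right) = - 3 \left(-85 + \left(66 + 3 \cdot 49 + 189\right)\right) = - 3 \left(-85 + \left(66 + 147 + 189\right)\right) = - 3 \left(-85 + 402\right) = \left(-3\right) 317 = -951$)
$\frac{n{\left(-14 \right)} + D{\left(191,-170 \right)}}{-44176 + m{\left(-125,184 \right)}} = \frac{1 + 0}{-44176 - 951} = 1 \frac{1}{-45127} = 1 \left(- \frac{1}{45127}\right) = - \frac{1}{45127}$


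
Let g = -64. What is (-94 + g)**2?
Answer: 24964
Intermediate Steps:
(-94 + g)**2 = (-94 - 64)**2 = (-158)**2 = 24964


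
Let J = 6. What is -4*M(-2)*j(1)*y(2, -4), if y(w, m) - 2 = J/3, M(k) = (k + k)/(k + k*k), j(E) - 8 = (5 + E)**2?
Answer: 1408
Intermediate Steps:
j(E) = 8 + (5 + E)**2
M(k) = 2*k/(k + k**2) (M(k) = (2*k)/(k + k**2) = 2*k/(k + k**2))
y(w, m) = 4 (y(w, m) = 2 + 6/3 = 2 + 6*(1/3) = 2 + 2 = 4)
-4*M(-2)*j(1)*y(2, -4) = -4*(2/(1 - 2))*(8 + (5 + 1)**2)*4 = -4*(2/(-1))*(8 + 6**2)*4 = -4*(2*(-1))*(8 + 36)*4 = -4*(-2*44)*4 = -(-352)*4 = -4*(-352) = 1408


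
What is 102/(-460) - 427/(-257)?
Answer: 85103/59110 ≈ 1.4397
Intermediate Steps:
102/(-460) - 427/(-257) = 102*(-1/460) - 427*(-1/257) = -51/230 + 427/257 = 85103/59110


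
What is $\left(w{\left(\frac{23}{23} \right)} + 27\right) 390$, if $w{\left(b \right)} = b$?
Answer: $10920$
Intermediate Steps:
$\left(w{\left(\frac{23}{23} \right)} + 27\right) 390 = \left(\frac{23}{23} + 27\right) 390 = \left(23 \cdot \frac{1}{23} + 27\right) 390 = \left(1 + 27\right) 390 = 28 \cdot 390 = 10920$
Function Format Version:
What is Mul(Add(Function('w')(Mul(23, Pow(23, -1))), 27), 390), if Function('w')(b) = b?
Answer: 10920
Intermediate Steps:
Mul(Add(Function('w')(Mul(23, Pow(23, -1))), 27), 390) = Mul(Add(Mul(23, Pow(23, -1)), 27), 390) = Mul(Add(Mul(23, Rational(1, 23)), 27), 390) = Mul(Add(1, 27), 390) = Mul(28, 390) = 10920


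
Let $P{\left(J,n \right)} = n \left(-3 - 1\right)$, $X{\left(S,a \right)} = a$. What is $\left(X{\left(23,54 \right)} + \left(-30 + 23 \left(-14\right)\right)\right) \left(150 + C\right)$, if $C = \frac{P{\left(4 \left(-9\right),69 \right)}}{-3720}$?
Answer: $- \frac{6931927}{155} \approx -44722.0$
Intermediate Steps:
$P{\left(J,n \right)} = - 4 n$ ($P{\left(J,n \right)} = n \left(-4\right) = - 4 n$)
$C = \frac{23}{310}$ ($C = \frac{\left(-4\right) 69}{-3720} = \left(-276\right) \left(- \frac{1}{3720}\right) = \frac{23}{310} \approx 0.074194$)
$\left(X{\left(23,54 \right)} + \left(-30 + 23 \left(-14\right)\right)\right) \left(150 + C\right) = \left(54 + \left(-30 + 23 \left(-14\right)\right)\right) \left(150 + \frac{23}{310}\right) = \left(54 - 352\right) \frac{46523}{310} = \left(-298\right) \frac{46523}{310} = - \frac{6931927}{155}$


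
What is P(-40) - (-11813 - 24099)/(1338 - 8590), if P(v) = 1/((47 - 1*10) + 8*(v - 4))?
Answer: -404269/81585 ≈ -4.9552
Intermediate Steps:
P(v) = 1/(5 + 8*v) (P(v) = 1/((47 - 10) + 8*(-4 + v)) = 1/(37 + (-32 + 8*v)) = 1/(5 + 8*v))
P(-40) - (-11813 - 24099)/(1338 - 8590) = 1/(5 + 8*(-40)) - (-11813 - 24099)/(1338 - 8590) = 1/(5 - 320) - (-35912)/(-7252) = 1/(-315) - (-35912)*(-1)/7252 = -1/315 - 1*8978/1813 = -1/315 - 8978/1813 = -404269/81585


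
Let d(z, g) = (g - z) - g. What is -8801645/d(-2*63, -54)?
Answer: -8801645/126 ≈ -69854.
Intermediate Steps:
d(z, g) = -z
-8801645/d(-2*63, -54) = -8801645/((-(-2)*63)) = -8801645/((-1*(-126))) = -8801645/126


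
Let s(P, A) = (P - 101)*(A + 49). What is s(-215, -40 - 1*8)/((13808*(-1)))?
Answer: 79/3452 ≈ 0.022885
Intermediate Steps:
s(P, A) = (-101 + P)*(49 + A)
s(-215, -40 - 1*8)/((13808*(-1))) = (-4949 - 101*(-40 - 1*8) + 49*(-215) + (-40 - 1*8)*(-215))/((13808*(-1))) = (-4949 - 101*(-40 - 8) - 10535 + (-40 - 8)*(-215))/(-13808) = (-4949 - 101*(-48) - 10535 - 48*(-215))*(-1/13808) = (-4949 + 4848 - 10535 + 10320)*(-1/13808) = -316*(-1/13808) = 79/3452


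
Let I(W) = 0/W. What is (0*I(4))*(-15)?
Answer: 0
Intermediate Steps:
I(W) = 0
(0*I(4))*(-15) = (0*0)*(-15) = 0*(-15) = 0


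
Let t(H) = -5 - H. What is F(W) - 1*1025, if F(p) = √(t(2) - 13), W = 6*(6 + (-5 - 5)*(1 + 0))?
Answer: -1025 + 2*I*√5 ≈ -1025.0 + 4.4721*I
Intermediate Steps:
W = -24 (W = 6*(6 - 10*1) = 6*(6 - 10) = 6*(-4) = -24)
F(p) = 2*I*√5 (F(p) = √((-5 - 1*2) - 13) = √((-5 - 2) - 13) = √(-7 - 13) = √(-20) = 2*I*√5)
F(W) - 1*1025 = 2*I*√5 - 1*1025 = 2*I*√5 - 1025 = -1025 + 2*I*√5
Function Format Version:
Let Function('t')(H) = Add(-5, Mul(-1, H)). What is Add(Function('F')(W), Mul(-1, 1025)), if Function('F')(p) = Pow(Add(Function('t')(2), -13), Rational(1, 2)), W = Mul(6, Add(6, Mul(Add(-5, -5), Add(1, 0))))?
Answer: Add(-1025, Mul(2, I, Pow(5, Rational(1, 2)))) ≈ Add(-1025.0, Mul(4.4721, I))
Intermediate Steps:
W = -24 (W = Mul(6, Add(6, Mul(-10, 1))) = Mul(6, Add(6, -10)) = Mul(6, -4) = -24)
Function('F')(p) = Mul(2, I, Pow(5, Rational(1, 2))) (Function('F')(p) = Pow(Add(Add(-5, Mul(-1, 2)), -13), Rational(1, 2)) = Pow(Add(Add(-5, -2), -13), Rational(1, 2)) = Pow(Add(-7, -13), Rational(1, 2)) = Pow(-20, Rational(1, 2)) = Mul(2, I, Pow(5, Rational(1, 2))))
Add(Function('F')(W), Mul(-1, 1025)) = Add(Mul(2, I, Pow(5, Rational(1, 2))), Mul(-1, 1025)) = Add(Mul(2, I, Pow(5, Rational(1, 2))), -1025) = Add(-1025, Mul(2, I, Pow(5, Rational(1, 2))))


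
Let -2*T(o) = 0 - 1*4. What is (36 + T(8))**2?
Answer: 1444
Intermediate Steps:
T(o) = 2 (T(o) = -(0 - 1*4)/2 = -(0 - 4)/2 = -1/2*(-4) = 2)
(36 + T(8))**2 = (36 + 2)**2 = 38**2 = 1444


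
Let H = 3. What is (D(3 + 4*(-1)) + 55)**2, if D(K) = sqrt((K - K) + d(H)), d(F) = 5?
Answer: (55 + sqrt(5))**2 ≈ 3276.0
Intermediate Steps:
D(K) = sqrt(5) (D(K) = sqrt((K - K) + 5) = sqrt(0 + 5) = sqrt(5))
(D(3 + 4*(-1)) + 55)**2 = (sqrt(5) + 55)**2 = (55 + sqrt(5))**2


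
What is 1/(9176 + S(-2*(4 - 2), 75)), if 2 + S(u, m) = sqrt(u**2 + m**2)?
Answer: 9174/84156635 - sqrt(5641)/84156635 ≈ 0.00010812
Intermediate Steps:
S(u, m) = -2 + sqrt(m**2 + u**2) (S(u, m) = -2 + sqrt(u**2 + m**2) = -2 + sqrt(m**2 + u**2))
1/(9176 + S(-2*(4 - 2), 75)) = 1/(9176 + (-2 + sqrt(75**2 + (-2*(4 - 2))**2))) = 1/(9176 + (-2 + sqrt(5625 + (-2*2)**2))) = 1/(9176 + (-2 + sqrt(5625 + (-4)**2))) = 1/(9176 + (-2 + sqrt(5625 + 16))) = 1/(9176 + (-2 + sqrt(5641))) = 1/(9174 + sqrt(5641))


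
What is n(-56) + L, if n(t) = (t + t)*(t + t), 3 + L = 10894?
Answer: 23435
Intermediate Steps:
L = 10891 (L = -3 + 10894 = 10891)
n(t) = 4*t² (n(t) = (2*t)*(2*t) = 4*t²)
n(-56) + L = 4*(-56)² + 10891 = 4*3136 + 10891 = 12544 + 10891 = 23435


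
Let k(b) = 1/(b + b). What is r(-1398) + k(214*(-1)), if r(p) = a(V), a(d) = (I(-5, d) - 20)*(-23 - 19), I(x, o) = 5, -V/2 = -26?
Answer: 269639/428 ≈ 630.00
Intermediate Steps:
V = 52 (V = -2*(-26) = 52)
a(d) = 630 (a(d) = (5 - 20)*(-23 - 19) = -15*(-42) = 630)
k(b) = 1/(2*b)
r(p) = 630
r(-1398) + k(214*(-1)) = 630 + 1/(2*((214*(-1)))) = 630 + (½)/(-214) = 630 + (½)*(-1/214) = 630 - 1/428 = 269639/428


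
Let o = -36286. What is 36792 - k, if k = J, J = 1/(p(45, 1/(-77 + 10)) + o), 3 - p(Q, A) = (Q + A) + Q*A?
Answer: 89549152627/2433930 ≈ 36792.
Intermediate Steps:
p(Q, A) = 3 - A - Q - A*Q (p(Q, A) = 3 - ((Q + A) + Q*A) = 3 - ((A + Q) + A*Q) = 3 - (A + Q + A*Q) = 3 + (-A - Q - A*Q) = 3 - A - Q - A*Q)
J = -67/2433930 (J = 1/((3 - 1/(-77 + 10) - 1*45 - 1*45/(-77 + 10)) - 36286) = 1/((3 - 1/(-67) - 45 - 1*45/(-67)) - 36286) = 1/((3 - 1*(-1/67) - 45 - 1*(-1/67)*45) - 36286) = 1/((3 + 1/67 - 45 + 45/67) - 36286) = 1/(-2768/67 - 36286) = 1/(-2433930/67) = -67/2433930 ≈ -2.7528e-5)
k = -67/2433930 ≈ -2.7528e-5
36792 - k = 36792 - 1*(-67/2433930) = 36792 + 67/2433930 = 89549152627/2433930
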